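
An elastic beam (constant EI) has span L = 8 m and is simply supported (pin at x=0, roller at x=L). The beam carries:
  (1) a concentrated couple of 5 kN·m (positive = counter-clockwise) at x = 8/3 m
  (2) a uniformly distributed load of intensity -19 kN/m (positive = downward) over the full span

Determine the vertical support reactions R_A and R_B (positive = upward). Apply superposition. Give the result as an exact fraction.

R_A = -603/8 kN, R_B = -613/8 kN

Load 1 — applied couple M₀=5 kN·m at a=8/3 m (b=L-a=16/3):
  R_A = M₀/L = 5/8 kN
  R_B = -M₀/L = -5/8 kN
Load 2 — uniform load w=-19 kN/m over full span:
  R_A = wL/2 = (-19)·8/2 = -76 kN
  R_B = wL/2 = (-19)·8/2 = -76 kN
Superposition: R_A = -603/8 kN, R_B = -613/8 kN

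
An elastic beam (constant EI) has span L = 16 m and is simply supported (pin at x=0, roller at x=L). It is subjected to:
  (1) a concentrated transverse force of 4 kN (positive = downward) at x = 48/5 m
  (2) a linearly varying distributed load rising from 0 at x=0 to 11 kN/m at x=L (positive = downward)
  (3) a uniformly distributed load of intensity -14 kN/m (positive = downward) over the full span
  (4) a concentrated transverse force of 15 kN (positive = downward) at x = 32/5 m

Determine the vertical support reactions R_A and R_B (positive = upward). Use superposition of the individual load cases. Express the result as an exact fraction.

R_A = -1081/15 kN, R_B = -674/15 kN

Load 1 — point force P=4 kN at a=48/5 m (b=L-a=32/5):
  R_A = Pb/L = 4·(32/5)/16 = 8/5 kN
  R_B = Pa/L = 4·(48/5)/16 = 12/5 kN
Load 2 — triangular load w₀=11 kN/m (0→w₀ over full span):
  R_A = w₀L/6 = 11·16/6 = 88/3 kN
  R_B = w₀L/3 = 11·16/3 = 176/3 kN
Load 3 — uniform load w=-14 kN/m over full span:
  R_A = wL/2 = (-14)·16/2 = -112 kN
  R_B = wL/2 = (-14)·16/2 = -112 kN
Load 4 — point force P=15 kN at a=32/5 m (b=L-a=48/5):
  R_A = Pb/L = 15·(48/5)/16 = 9 kN
  R_B = Pa/L = 15·(32/5)/16 = 6 kN
Superposition: R_A = -1081/15 kN, R_B = -674/15 kN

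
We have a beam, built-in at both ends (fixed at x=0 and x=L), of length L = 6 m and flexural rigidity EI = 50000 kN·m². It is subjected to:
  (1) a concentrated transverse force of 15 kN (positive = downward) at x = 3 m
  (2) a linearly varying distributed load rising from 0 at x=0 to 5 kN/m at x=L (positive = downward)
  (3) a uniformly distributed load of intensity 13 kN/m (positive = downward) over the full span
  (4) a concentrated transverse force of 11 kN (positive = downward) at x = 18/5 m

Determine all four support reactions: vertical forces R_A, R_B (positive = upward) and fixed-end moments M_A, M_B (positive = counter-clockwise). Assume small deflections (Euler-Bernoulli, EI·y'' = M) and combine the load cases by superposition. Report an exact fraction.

R_A = 6859/125 kN, M_A = 31293/500 kN·m, R_B = 8016/125 kN, M_B = -34377/500 kN·m

Load 1 — point force P=15 kN at a=3 m (b=L-a=3):
  R_A = Pb²(3a+b)/L³ = 15·3²·(3·3+3)/6³ = 15/2 kN
  M_A = Pab²/L² = 15·3·3²/6² = 45/4 kN·m
  R_B = Pa²(a+3b)/L³ = 15·3²·(3+3·3)/6³ = 15/2 kN
  M_B = -Pa²b/L² = -15·3²·3/6² = -45/4 kN·m
Load 2 — triangular load w₀=5 kN/m (0→w₀ over full span):
  R_A = 3w₀L/20 = 3·5·6/20 = 9/2 kN
  M_A = w₀L²/30 = 5·6²/30 = 6 kN·m
  R_B = 7w₀L/20 = 7·5·6/20 = 21/2 kN
  M_B = -w₀L²/20 = -5·6²/20 = -9 kN·m
Load 3 — uniform load w=13 kN/m over full span:
  R_A = wL/2 = 13·6/2 = 39 kN
  M_A = wL²/12 = 13·6²/12 = 39 kN·m
  R_B = wL/2 = 13·6/2 = 39 kN
  M_B = -wL²/12 = -13·6²/12 = -39 kN·m
Load 4 — point force P=11 kN at a=18/5 m (b=L-a=12/5):
  R_A = Pb²(3a+b)/L³ = 11·(12/5)²·(3·(18/5)+(12/5))/6³ = 484/125 kN
  M_A = Pab²/L² = 11·(18/5)·(12/5)²/6² = 792/125 kN·m
  R_B = Pa²(a+3b)/L³ = 11·(18/5)²·((18/5)+3·(12/5))/6³ = 891/125 kN
  M_B = -Pa²b/L² = -11·(18/5)²·(12/5)/6² = -1188/125 kN·m
Superposition: R_A = 6859/125 kN, M_A = 31293/500 kN·m, R_B = 8016/125 kN, M_B = -34377/500 kN·m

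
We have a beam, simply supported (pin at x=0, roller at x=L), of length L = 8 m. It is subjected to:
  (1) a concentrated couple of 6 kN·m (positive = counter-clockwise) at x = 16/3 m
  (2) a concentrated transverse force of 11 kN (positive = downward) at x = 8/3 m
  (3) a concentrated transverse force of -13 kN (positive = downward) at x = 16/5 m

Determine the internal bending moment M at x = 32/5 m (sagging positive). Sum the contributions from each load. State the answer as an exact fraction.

M(32/5) = -274/75 kN·m

Load 1 — applied couple M₀=6 kN·m at a=16/3 m (b=L-a=8/3):
  M_1 = M₀x/L - M₀  [x>a] = 6·(32/5)/8 - 6 = -6/5 kN·m
Load 2 — point force P=11 kN at a=8/3 m (b=L-a=16/3):
  M_2 = Pa(L-x)/L  [x>a] = 11·(8/3)·(8-(32/5))/8 = 88/15 kN·m
Load 3 — point force P=-13 kN at a=16/5 m (b=L-a=24/5):
  M_3 = Pa(L-x)/L  [x>a] = (-13)·(16/5)·(8-(32/5))/8 = -208/25 kN·m
Superposition: M = Σ M_i = -274/75 kN·m ≈ -3.653333 kN·m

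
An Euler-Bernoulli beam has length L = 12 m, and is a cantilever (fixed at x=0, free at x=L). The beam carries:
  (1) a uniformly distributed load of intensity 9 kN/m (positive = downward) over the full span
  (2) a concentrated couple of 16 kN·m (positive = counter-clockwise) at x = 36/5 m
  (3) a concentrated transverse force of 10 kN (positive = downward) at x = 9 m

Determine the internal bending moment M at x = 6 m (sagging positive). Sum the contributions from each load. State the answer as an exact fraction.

M(6) = -176 kN·m

Load 1 — uniform load w=9 kN/m over full span:
  M_1 = -w(L-x)²/2 = -9·(12-6)²/2 = -162 kN·m
Load 2 — applied couple M₀=16 kN·m at a=36/5 m (b=L-a=24/5):
  M_2 = M₀  [x≤a] = 16 = 16 kN·m
Load 3 — point force P=10 kN at a=9 m (b=L-a=3):
  M_3 = -P(a-x)  [x≤a] = -10·(9-6) = -30 kN·m
Superposition: M = Σ M_i = -176 kN·m ≈ -176.000000 kN·m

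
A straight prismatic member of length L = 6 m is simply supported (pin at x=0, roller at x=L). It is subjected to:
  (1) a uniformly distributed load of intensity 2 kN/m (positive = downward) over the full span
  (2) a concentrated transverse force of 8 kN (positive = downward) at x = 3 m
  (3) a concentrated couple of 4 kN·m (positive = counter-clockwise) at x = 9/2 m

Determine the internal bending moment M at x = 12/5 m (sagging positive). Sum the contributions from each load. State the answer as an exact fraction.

M(12/5) = 496/25 kN·m

Load 1 — uniform load w=2 kN/m over full span:
  M_1 = wx(L-x)/2 = 2·(12/5)·(6-(12/5))/2 = 216/25 kN·m
Load 2 — point force P=8 kN at a=3 m (b=L-a=3):
  M_2 = Pbx/L  [x≤a] = 8·3·(12/5)/6 = 48/5 kN·m
Load 3 — applied couple M₀=4 kN·m at a=9/2 m (b=L-a=3/2):
  M_3 = M₀x/L  [x≤a] = 4·(12/5)/6 = 8/5 kN·m
Superposition: M = Σ M_i = 496/25 kN·m ≈ 19.840000 kN·m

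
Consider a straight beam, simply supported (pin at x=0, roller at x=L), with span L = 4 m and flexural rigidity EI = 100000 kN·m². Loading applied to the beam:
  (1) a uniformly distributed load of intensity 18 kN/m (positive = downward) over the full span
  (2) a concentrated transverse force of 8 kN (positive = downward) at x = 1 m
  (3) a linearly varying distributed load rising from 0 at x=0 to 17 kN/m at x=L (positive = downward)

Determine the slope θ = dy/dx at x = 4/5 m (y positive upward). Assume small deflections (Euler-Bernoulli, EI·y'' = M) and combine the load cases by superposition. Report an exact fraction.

Load 1 — uniform load w=18 kN/m over full span:
  θ_1 = -w(L³-6Lx²+4x³)/(24EI) = -18·(4³-6·4·(4/5)²+4·(4/5)³)/(24·100000) = -297/781250 rad
Load 2 — point force P=8 kN at a=1 m (b=L-a=3):
  θ_2 = -Pb(L²-b²-3x²)/(6LEI)  [x≤a] = -8·3·(4²-3²-3·(4/5)²)/(6·4·100000) = -127/2500000 rad
Load 3 — triangular load w₀=17 kN/m (0→w₀ over full span):
  θ_3 = -w₀(7L⁴-30L²x²+15x⁴)/(360LEI) = -17·(7·4⁴-30·4²·(4/5)²+15·(4/5)⁴)/(360·4·100000) = -3094/17578125 rad
Superposition: θ = Σ θ_i = -341423/562500000 rad ≈ -0.000607 rad

θ(4/5) = -341423/562500000 rad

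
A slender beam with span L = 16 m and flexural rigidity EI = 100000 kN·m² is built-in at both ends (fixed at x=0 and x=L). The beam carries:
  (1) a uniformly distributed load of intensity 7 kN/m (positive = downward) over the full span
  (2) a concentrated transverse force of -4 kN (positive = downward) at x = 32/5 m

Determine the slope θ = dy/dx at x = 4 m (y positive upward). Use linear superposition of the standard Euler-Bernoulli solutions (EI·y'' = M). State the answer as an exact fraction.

θ(4) = -812/390625 rad

Load 1 — uniform load w=7 kN/m over full span:
  θ_1 = -wx(L-x)(L-2x)/(12EI) = -7·4·(16-4)·(16-2·4)/(12·100000) = -7/3125 rad
Load 2 — point force P=-4 kN at a=32/5 m (b=L-a=48/5):
  θ_2 = -Pb²x(2aL-(3a+b)x)/(2L³EI)  [x≤a] = -(-4)·(48/5)²·4·(2·(32/5)·16-(3·(32/5)+(48/5))·4)/(2·16³·100000) = 63/390625 rad
Superposition: θ = Σ θ_i = -812/390625 rad ≈ -0.002079 rad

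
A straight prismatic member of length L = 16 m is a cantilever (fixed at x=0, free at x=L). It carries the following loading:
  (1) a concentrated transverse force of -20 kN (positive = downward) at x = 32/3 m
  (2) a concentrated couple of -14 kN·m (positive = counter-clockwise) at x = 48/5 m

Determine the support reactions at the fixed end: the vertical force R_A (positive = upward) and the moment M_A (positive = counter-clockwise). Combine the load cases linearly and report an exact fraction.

Load 1 — point force P=-20 kN at a=32/3 m (b=L-a=16/3):
  R_A = P = (-20) = -20 kN
  M_A = Pa = (-20)·(32/3) = -640/3 kN·m
Load 2 — applied couple M₀=-14 kN·m at a=48/5 m (b=L-a=32/5):
  R_A = 0 kN
  M_A = -M₀ = -(-14) = 14 kN·m
Superposition: R_A = -20 kN, M_A = -598/3 kN·m

R_A = -20 kN, M_A = -598/3 kN·m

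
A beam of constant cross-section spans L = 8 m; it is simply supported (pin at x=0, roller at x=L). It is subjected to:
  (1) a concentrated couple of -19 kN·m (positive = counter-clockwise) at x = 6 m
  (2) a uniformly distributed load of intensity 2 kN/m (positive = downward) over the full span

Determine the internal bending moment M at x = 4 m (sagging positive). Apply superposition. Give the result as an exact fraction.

Load 1 — applied couple M₀=-19 kN·m at a=6 m (b=L-a=2):
  M_1 = M₀x/L  [x≤a] = (-19)·4/8 = -19/2 kN·m
Load 2 — uniform load w=2 kN/m over full span:
  M_2 = wx(L-x)/2 = 2·4·(8-4)/2 = 16 kN·m
Superposition: M = Σ M_i = 13/2 kN·m ≈ 6.500000 kN·m

M(4) = 13/2 kN·m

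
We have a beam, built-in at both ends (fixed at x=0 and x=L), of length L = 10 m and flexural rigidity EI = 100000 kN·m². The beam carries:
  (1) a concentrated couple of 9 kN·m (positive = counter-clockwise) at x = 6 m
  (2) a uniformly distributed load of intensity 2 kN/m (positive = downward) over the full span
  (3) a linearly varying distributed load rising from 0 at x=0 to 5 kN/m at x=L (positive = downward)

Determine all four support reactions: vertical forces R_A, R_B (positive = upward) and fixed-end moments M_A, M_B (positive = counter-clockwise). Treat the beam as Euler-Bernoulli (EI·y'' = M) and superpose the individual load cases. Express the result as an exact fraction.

R_A = 4699/250 kN, M_A = 2716/75 kN·m, R_B = 6551/250 kN, M_B = -3044/75 kN·m

Load 1 — applied couple M₀=9 kN·m at a=6 m (b=L-a=4):
  R_A = 6M₀ab/L³ = 6·9·6·4/10³ = 162/125 kN
  M_A = M₀b(2a-b)/L² = 9·4·(2·6-4)/10² = 72/25 kN·m
  R_B = -6M₀ab/L³ = -6·9·6·4/10³ = -162/125 kN
  M_B = M₀a(2b-a)/L² = 9·6·(2·4-6)/10² = 27/25 kN·m
Load 2 — uniform load w=2 kN/m over full span:
  R_A = wL/2 = 2·10/2 = 10 kN
  M_A = wL²/12 = 2·10²/12 = 50/3 kN·m
  R_B = wL/2 = 2·10/2 = 10 kN
  M_B = -wL²/12 = -2·10²/12 = -50/3 kN·m
Load 3 — triangular load w₀=5 kN/m (0→w₀ over full span):
  R_A = 3w₀L/20 = 3·5·10/20 = 15/2 kN
  M_A = w₀L²/30 = 5·10²/30 = 50/3 kN·m
  R_B = 7w₀L/20 = 7·5·10/20 = 35/2 kN
  M_B = -w₀L²/20 = -5·10²/20 = -25 kN·m
Superposition: R_A = 4699/250 kN, M_A = 2716/75 kN·m, R_B = 6551/250 kN, M_B = -3044/75 kN·m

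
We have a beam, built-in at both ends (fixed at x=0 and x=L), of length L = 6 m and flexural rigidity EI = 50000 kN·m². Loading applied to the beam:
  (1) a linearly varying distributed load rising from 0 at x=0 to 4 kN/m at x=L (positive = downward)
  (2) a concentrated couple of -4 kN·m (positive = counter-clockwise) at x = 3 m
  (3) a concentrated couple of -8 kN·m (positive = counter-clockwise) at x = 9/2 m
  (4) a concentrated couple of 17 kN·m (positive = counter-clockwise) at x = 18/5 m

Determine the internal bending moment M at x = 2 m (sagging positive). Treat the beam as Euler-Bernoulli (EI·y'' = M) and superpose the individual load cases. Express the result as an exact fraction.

Load 1 — triangular load w₀=4 kN/m (0→w₀ over full span):
  M_1 = 3w₀Lx/20 - w₀L²/30 - w₀x³/(6L) = 3·4·6·2/20 - 4·6²/30 - 4·2³/(6·6) = 68/45 kN·m
Load 2 — applied couple M₀=-4 kN·m at a=3 m (b=L-a=3):
  M_2 = R_Ax - M_A  [x≤a] with R_A=-1, M_A=-1 = (-1)·2 - (-1) = -1 kN·m
Load 3 — applied couple M₀=-8 kN·m at a=9/2 m (b=L-a=3/2):
  M_3 = R_Ax - M_A  [x≤a] with R_A=-3/2, M_A=-5/2 = (-3/2)·2 - (-5/2) = -1/2 kN·m
Load 4 — applied couple M₀=17 kN·m at a=18/5 m (b=L-a=12/5):
  M_4 = R_Ax - M_A  [x≤a] with R_A=102/25, M_A=136/25 = (102/25)·2 - (136/25) = 68/25 kN·m
Superposition: M = Σ M_i = 1229/450 kN·m ≈ 2.731111 kN·m

M(2) = 1229/450 kN·m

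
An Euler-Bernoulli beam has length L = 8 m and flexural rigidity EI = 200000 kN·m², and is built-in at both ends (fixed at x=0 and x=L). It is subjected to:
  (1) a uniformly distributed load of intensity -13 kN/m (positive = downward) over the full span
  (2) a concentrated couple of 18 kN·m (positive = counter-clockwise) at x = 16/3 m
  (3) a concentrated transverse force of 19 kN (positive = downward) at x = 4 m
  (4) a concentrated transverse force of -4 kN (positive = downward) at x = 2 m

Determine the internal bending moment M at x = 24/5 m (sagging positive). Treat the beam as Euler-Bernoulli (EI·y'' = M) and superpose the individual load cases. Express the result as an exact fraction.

M(24/5) = -1681/150 kN·m

Load 1 — uniform load w=-13 kN/m over full span:
  M_1 = wLx/2 - wL²/12 - wx²/2 = (-13)·8·(24/5)/2 - (-13)·8²/12 - (-13)·(24/5)²/2 = -2288/75 kN·m
Load 2 — applied couple M₀=18 kN·m at a=16/3 m (b=L-a=8/3):
  M_2 = R_Ax - M_A  [x≤a] with R_A=3, M_A=6 = 3·(24/5) - 6 = 42/5 kN·m
Load 3 — point force P=19 kN at a=4 m (b=L-a=4):
  M_3 = Pa²(a+3b)(L-x)/L³ - Pa²b/L²  [x>a] = 19·4²·(4+3·4)·(8-(24/5))/8³ - 19·4²·4/8² = 57/5 kN·m
Load 4 — point force P=-4 kN at a=2 m (b=L-a=6):
  M_4 = Pa²(a+3b)(L-x)/L³ - Pa²b/L²  [x>a] = (-4)·2²·(2+3·6)·(8-(24/5))/8³ - (-4)·2²·6/8² = -1/2 kN·m
Superposition: M = Σ M_i = -1681/150 kN·m ≈ -11.206667 kN·m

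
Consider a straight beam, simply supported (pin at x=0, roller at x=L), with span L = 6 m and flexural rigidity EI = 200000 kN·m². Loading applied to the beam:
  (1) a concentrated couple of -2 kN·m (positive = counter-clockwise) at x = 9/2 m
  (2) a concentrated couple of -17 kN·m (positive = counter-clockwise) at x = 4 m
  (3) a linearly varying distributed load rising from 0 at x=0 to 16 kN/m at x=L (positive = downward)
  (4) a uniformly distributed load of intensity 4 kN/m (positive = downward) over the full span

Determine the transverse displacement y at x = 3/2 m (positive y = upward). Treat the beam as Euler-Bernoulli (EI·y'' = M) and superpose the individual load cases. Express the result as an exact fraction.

y(3/2) = -3917/6400000 m

Load 1 — applied couple M₀=-2 kN·m at a=9/2 m (b=L-a=3/2):
  y_1 = (M₀x³/(6L)+C₁x)/EI  [x≤a] with C₁=M₀(3b²-L²)/(6L)=13/8 = ((-2)·(3/2)³/(6·6)+(13/8)·(3/2))/200000 = 9/800000 m
Load 2 — applied couple M₀=-17 kN·m at a=4 m (b=L-a=2):
  y_2 = (M₀x³/(6L)+C₁x)/EI  [x≤a] with C₁=M₀(3b²-L²)/(6L)=34/3 = ((-17)·(3/2)³/(6·6)+(34/3)·(3/2))/200000 = 493/6400000 m
Load 3 — triangular load w₀=16 kN/m (0→w₀ over full span):
  y_3 = -w₀x(7L⁴-10L²x²+3x⁴)/(360LEI) = -16·(3/2)·(7·6⁴-10·6²·(3/2)²+3·(3/2)⁴)/(360·6·200000) = -2943/6400000 m
Load 4 — uniform load w=4 kN/m over full span:
  y_4 = -wx(L³-2Lx²+x³)/(24EI) = -4·(3/2)·(6³-2·6·(3/2)²+(3/2)³)/(24·200000) = -1539/6400000 m
Superposition: y = Σ y_i = -3917/6400000 m ≈ -0.000612 m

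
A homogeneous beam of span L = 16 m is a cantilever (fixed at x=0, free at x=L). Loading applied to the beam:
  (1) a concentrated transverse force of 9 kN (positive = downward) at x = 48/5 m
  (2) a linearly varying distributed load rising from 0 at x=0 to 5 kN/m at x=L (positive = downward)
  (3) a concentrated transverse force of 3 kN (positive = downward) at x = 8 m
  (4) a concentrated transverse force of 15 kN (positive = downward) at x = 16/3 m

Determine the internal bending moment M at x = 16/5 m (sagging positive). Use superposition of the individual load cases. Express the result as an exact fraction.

Load 1 — point force P=9 kN at a=48/5 m (b=L-a=32/5):
  M_1 = -P(a-x)  [x≤a] = -9·((48/5)-(16/5)) = -288/5 kN·m
Load 2 — triangular load w₀=5 kN/m (0→w₀ over full span):
  M_2 = w₀Lx/2 - w₀L²/3 - w₀x³/(6L) = 5·16·(16/5)/2 - 5·16²/3 - 5·(16/5)³/(6·16) = -22528/75 kN·m
Load 3 — point force P=3 kN at a=8 m (b=L-a=8):
  M_3 = -P(a-x)  [x≤a] = -3·(8-(16/5)) = -72/5 kN·m
Load 4 — point force P=15 kN at a=16/3 m (b=L-a=32/3):
  M_4 = -P(a-x)  [x≤a] = -15·((16/3)-(16/5)) = -32 kN·m
Superposition: M = Σ M_i = -30328/75 kN·m ≈ -404.373333 kN·m

M(16/5) = -30328/75 kN·m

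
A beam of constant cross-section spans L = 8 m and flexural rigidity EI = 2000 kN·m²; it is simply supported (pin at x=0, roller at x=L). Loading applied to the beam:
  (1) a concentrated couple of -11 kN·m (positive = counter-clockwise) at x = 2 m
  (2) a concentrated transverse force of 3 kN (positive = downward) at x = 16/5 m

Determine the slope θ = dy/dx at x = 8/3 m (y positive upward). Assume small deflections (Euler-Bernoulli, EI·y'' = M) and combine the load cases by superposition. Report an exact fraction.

Load 1 — applied couple M₀=-11 kN·m at a=2 m (b=L-a=6):
  θ_1 = (M₀x²/(2L)-M₀(x-a)+C₁)/EI  [x>a] with C₁=M₀(3b²-L²)/(6L)=-121/12 = ((-11)·(8/3)²/(2·8)-(-11)·((8/3)-2)+(-121/12))/2000 = -11/2880 rad
Load 2 — point force P=3 kN at a=16/5 m (b=L-a=24/5):
  θ_2 = -Pb(L²-b²-3x²)/(6LEI)  [x≤a] = -3·(24/5)·(8²-(24/5)²-3·(8/3)²)/(6·8·2000) = -46/15625 rad
Superposition: θ = Σ θ_i = -60871/9000000 rad ≈ -0.006763 rad

θ(8/3) = -60871/9000000 rad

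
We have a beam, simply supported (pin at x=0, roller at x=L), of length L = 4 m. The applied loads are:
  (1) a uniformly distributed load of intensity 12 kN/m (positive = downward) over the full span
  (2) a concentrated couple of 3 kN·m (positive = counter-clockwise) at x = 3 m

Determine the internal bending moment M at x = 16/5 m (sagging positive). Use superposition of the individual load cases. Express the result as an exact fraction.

M(16/5) = 369/25 kN·m

Load 1 — uniform load w=12 kN/m over full span:
  M_1 = wx(L-x)/2 = 12·(16/5)·(4-(16/5))/2 = 384/25 kN·m
Load 2 — applied couple M₀=3 kN·m at a=3 m (b=L-a=1):
  M_2 = M₀x/L - M₀  [x>a] = 3·(16/5)/4 - 3 = -3/5 kN·m
Superposition: M = Σ M_i = 369/25 kN·m ≈ 14.760000 kN·m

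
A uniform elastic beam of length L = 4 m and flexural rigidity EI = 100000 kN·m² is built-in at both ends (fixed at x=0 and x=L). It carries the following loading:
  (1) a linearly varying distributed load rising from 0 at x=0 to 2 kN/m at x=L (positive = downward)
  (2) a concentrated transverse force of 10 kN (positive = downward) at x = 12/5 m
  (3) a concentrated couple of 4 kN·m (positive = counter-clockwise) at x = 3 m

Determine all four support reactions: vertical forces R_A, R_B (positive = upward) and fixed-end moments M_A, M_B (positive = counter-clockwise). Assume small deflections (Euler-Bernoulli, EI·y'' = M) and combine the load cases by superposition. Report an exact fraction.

R_A = 1169/200 kN, M_A = 1847/300 kN·m, R_B = 1631/200 kN, M_B = -811/100 kN·m

Load 1 — triangular load w₀=2 kN/m (0→w₀ over full span):
  R_A = 3w₀L/20 = 3·2·4/20 = 6/5 kN
  M_A = w₀L²/30 = 2·4²/30 = 16/15 kN·m
  R_B = 7w₀L/20 = 7·2·4/20 = 14/5 kN
  M_B = -w₀L²/20 = -2·4²/20 = -8/5 kN·m
Load 2 — point force P=10 kN at a=12/5 m (b=L-a=8/5):
  R_A = Pb²(3a+b)/L³ = 10·(8/5)²·(3·(12/5)+(8/5))/4³ = 88/25 kN
  M_A = Pab²/L² = 10·(12/5)·(8/5)²/4² = 96/25 kN·m
  R_B = Pa²(a+3b)/L³ = 10·(12/5)²·((12/5)+3·(8/5))/4³ = 162/25 kN
  M_B = -Pa²b/L² = -10·(12/5)²·(8/5)/4² = -144/25 kN·m
Load 3 — applied couple M₀=4 kN·m at a=3 m (b=L-a=1):
  R_A = 6M₀ab/L³ = 6·4·3·1/4³ = 9/8 kN
  M_A = M₀b(2a-b)/L² = 4·1·(2·3-1)/4² = 5/4 kN·m
  R_B = -6M₀ab/L³ = -6·4·3·1/4³ = -9/8 kN
  M_B = M₀a(2b-a)/L² = 4·3·(2·1-3)/4² = -3/4 kN·m
Superposition: R_A = 1169/200 kN, M_A = 1847/300 kN·m, R_B = 1631/200 kN, M_B = -811/100 kN·m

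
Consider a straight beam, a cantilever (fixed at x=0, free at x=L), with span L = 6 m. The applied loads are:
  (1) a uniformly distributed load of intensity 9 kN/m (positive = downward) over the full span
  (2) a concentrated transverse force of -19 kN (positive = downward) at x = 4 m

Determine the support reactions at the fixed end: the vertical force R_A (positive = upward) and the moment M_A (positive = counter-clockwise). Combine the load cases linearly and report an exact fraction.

Load 1 — uniform load w=9 kN/m over full span:
  R_A = wL = 9·6 = 54 kN
  M_A = wL²/2 = 9·6²/2 = 162 kN·m
Load 2 — point force P=-19 kN at a=4 m (b=L-a=2):
  R_A = P = (-19) = -19 kN
  M_A = Pa = (-19)·4 = -76 kN·m
Superposition: R_A = 35 kN, M_A = 86 kN·m

R_A = 35 kN, M_A = 86 kN·m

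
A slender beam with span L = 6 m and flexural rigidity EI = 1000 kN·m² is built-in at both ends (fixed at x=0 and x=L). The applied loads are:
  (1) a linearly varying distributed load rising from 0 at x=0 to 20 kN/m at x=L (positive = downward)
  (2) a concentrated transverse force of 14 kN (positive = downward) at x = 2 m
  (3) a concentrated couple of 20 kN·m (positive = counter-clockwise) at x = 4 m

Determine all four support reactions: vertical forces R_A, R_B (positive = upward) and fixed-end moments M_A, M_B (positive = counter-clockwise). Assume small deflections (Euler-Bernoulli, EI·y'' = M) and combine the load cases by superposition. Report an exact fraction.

Load 1 — triangular load w₀=20 kN/m (0→w₀ over full span):
  R_A = 3w₀L/20 = 3·20·6/20 = 18 kN
  M_A = w₀L²/30 = 20·6²/30 = 24 kN·m
  R_B = 7w₀L/20 = 7·20·6/20 = 42 kN
  M_B = -w₀L²/20 = -20·6²/20 = -36 kN·m
Load 2 — point force P=14 kN at a=2 m (b=L-a=4):
  R_A = Pb²(3a+b)/L³ = 14·4²·(3·2+4)/6³ = 280/27 kN
  M_A = Pab²/L² = 14·2·4²/6² = 112/9 kN·m
  R_B = Pa²(a+3b)/L³ = 14·2²·(2+3·4)/6³ = 98/27 kN
  M_B = -Pa²b/L² = -14·2²·4/6² = -56/9 kN·m
Load 3 — applied couple M₀=20 kN·m at a=4 m (b=L-a=2):
  R_A = 6M₀ab/L³ = 6·20·4·2/6³ = 40/9 kN
  M_A = M₀b(2a-b)/L² = 20·2·(2·4-2)/6² = 20/3 kN·m
  R_B = -6M₀ab/L³ = -6·20·4·2/6³ = -40/9 kN
  M_B = M₀a(2b-a)/L² = 20·4·(2·2-4)/6² = 0 kN·m
Superposition: R_A = 886/27 kN, M_A = 388/9 kN·m, R_B = 1112/27 kN, M_B = -380/9 kN·m

R_A = 886/27 kN, M_A = 388/9 kN·m, R_B = 1112/27 kN, M_B = -380/9 kN·m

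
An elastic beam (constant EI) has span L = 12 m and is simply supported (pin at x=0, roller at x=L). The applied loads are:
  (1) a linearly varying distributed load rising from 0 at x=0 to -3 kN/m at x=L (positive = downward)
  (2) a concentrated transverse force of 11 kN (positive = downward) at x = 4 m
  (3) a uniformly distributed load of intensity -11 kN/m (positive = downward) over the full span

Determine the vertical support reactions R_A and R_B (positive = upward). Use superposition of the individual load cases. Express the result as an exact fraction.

R_A = -194/3 kN, R_B = -223/3 kN

Load 1 — triangular load w₀=-3 kN/m (0→w₀ over full span):
  R_A = w₀L/6 = (-3)·12/6 = -6 kN
  R_B = w₀L/3 = (-3)·12/3 = -12 kN
Load 2 — point force P=11 kN at a=4 m (b=L-a=8):
  R_A = Pb/L = 11·8/12 = 22/3 kN
  R_B = Pa/L = 11·4/12 = 11/3 kN
Load 3 — uniform load w=-11 kN/m over full span:
  R_A = wL/2 = (-11)·12/2 = -66 kN
  R_B = wL/2 = (-11)·12/2 = -66 kN
Superposition: R_A = -194/3 kN, R_B = -223/3 kN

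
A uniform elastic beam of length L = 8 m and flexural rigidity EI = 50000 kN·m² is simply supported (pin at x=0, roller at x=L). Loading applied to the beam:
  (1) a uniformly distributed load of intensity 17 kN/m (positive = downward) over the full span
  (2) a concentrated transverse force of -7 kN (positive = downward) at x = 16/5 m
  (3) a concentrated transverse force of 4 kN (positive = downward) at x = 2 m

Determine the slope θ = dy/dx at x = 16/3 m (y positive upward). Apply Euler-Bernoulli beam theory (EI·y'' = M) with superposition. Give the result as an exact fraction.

Load 1 — uniform load w=17 kN/m over full span:
  θ_1 = -w(L³-6Lx²+4x³)/(24EI) = -17·(8³-6·8·(16/3)²+4·(16/3)³)/(24·50000) = 884/253125 rad
Load 2 — point force P=-7 kN at a=16/5 m (b=L-a=24/5):
  θ_2 = -Pa(2L²-6Lx+3x²+a²)/(6LEI)  [x>a] = -(-7)·(16/5)·(2·8²-6·8·(16/3)+3·(16/3)²+(16/5)²)/(6·8·50000) = -1064/3515625 rad
Load 3 — point force P=4 kN at a=2 m (b=L-a=6):
  θ_3 = -Pa(2L²-6Lx+3x²+a²)/(6LEI)  [x>a] = -4·2·(2·8²-6·8·(16/3)+3·(16/3)²+2²)/(6·8·50000) = 29/225000 rad
Superposition: θ = Σ θ_i = 840017/253125000 rad ≈ 0.003319 rad

θ(16/3) = 840017/253125000 rad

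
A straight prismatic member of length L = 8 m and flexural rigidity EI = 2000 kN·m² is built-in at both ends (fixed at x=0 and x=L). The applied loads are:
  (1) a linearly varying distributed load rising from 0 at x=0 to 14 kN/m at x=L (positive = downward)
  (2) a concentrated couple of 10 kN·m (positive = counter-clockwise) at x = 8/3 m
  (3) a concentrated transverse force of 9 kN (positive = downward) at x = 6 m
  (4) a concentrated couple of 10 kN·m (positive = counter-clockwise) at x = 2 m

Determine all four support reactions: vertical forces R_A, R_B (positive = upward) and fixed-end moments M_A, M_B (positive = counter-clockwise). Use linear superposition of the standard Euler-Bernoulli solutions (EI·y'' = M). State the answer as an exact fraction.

R_A = 5107/240 kN, M_A = 941/30 kN·m, R_B = 10493/240 kN, M_B = -727/15 kN·m

Load 1 — triangular load w₀=14 kN/m (0→w₀ over full span):
  R_A = 3w₀L/20 = 3·14·8/20 = 84/5 kN
  M_A = w₀L²/30 = 14·8²/30 = 448/15 kN·m
  R_B = 7w₀L/20 = 7·14·8/20 = 196/5 kN
  M_B = -w₀L²/20 = -14·8²/20 = -224/5 kN·m
Load 2 — applied couple M₀=10 kN·m at a=8/3 m (b=L-a=16/3):
  R_A = 6M₀ab/L³ = 6·10·(8/3)·(16/3)/8³ = 5/3 kN
  M_A = M₀b(2a-b)/L² = 10·(16/3)·(2·(8/3)-(16/3))/8² = 0 kN·m
  R_B = -6M₀ab/L³ = -6·10·(8/3)·(16/3)/8³ = -5/3 kN
  M_B = M₀a(2b-a)/L² = 10·(8/3)·(2·(16/3)-(8/3))/8² = 10/3 kN·m
Load 3 — point force P=9 kN at a=6 m (b=L-a=2):
  R_A = Pb²(3a+b)/L³ = 9·2²·(3·6+2)/8³ = 45/32 kN
  M_A = Pab²/L² = 9·6·2²/8² = 27/8 kN·m
  R_B = Pa²(a+3b)/L³ = 9·6²·(6+3·2)/8³ = 243/32 kN
  M_B = -Pa²b/L² = -9·6²·2/8² = -81/8 kN·m
Load 4 — applied couple M₀=10 kN·m at a=2 m (b=L-a=6):
  R_A = 6M₀ab/L³ = 6·10·2·6/8³ = 45/32 kN
  M_A = M₀b(2a-b)/L² = 10·6·(2·2-6)/8² = -15/8 kN·m
  R_B = -6M₀ab/L³ = -6·10·2·6/8³ = -45/32 kN
  M_B = M₀a(2b-a)/L² = 10·2·(2·6-2)/8² = 25/8 kN·m
Superposition: R_A = 5107/240 kN, M_A = 941/30 kN·m, R_B = 10493/240 kN, M_B = -727/15 kN·m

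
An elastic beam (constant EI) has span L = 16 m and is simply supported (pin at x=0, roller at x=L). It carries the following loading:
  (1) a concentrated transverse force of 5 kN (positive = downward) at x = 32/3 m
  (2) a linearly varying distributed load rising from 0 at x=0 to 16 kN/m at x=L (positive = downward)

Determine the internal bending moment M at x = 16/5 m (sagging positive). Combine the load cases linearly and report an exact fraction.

Load 1 — point force P=5 kN at a=32/3 m (b=L-a=16/3):
  M_1 = Pbx/L  [x≤a] = 5·(16/3)·(16/5)/16 = 16/3 kN·m
Load 2 — triangular load w₀=16 kN/m (0→w₀ over full span):
  M_2 = w₀Lx/6 - w₀x³/(6L) = 16·16·(16/5)/6 - 16·(16/5)³/(6·16) = 16384/125 kN·m
Superposition: M = Σ M_i = 51152/375 kN·m ≈ 136.405333 kN·m

M(16/5) = 51152/375 kN·m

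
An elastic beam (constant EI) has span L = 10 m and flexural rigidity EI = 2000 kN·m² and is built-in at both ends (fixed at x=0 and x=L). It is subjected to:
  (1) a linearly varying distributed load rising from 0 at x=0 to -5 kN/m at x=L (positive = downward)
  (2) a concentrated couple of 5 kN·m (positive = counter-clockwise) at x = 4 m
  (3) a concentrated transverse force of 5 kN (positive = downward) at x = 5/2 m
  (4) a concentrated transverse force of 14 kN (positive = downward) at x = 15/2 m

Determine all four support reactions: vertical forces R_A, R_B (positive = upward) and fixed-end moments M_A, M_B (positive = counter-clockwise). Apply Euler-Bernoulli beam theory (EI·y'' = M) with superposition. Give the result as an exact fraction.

R_A = -299/800 kN, M_A = -1187/480 kN·m, R_B = -4501/800 kN, M_B = 731/160 kN·m

Load 1 — triangular load w₀=-5 kN/m (0→w₀ over full span):
  R_A = 3w₀L/20 = 3·(-5)·10/20 = -15/2 kN
  M_A = w₀L²/30 = (-5)·10²/30 = -50/3 kN·m
  R_B = 7w₀L/20 = 7·(-5)·10/20 = -35/2 kN
  M_B = -w₀L²/20 = -(-5)·10²/20 = 25 kN·m
Load 2 — applied couple M₀=5 kN·m at a=4 m (b=L-a=6):
  R_A = 6M₀ab/L³ = 6·5·4·6/10³ = 18/25 kN
  M_A = M₀b(2a-b)/L² = 5·6·(2·4-6)/10² = 3/5 kN·m
  R_B = -6M₀ab/L³ = -6·5·4·6/10³ = -18/25 kN
  M_B = M₀a(2b-a)/L² = 5·4·(2·6-4)/10² = 8/5 kN·m
Load 3 — point force P=5 kN at a=5/2 m (b=L-a=15/2):
  R_A = Pb²(3a+b)/L³ = 5·(15/2)²·(3·(5/2)+(15/2))/10³ = 135/32 kN
  M_A = Pab²/L² = 5·(5/2)·(15/2)²/10² = 225/32 kN·m
  R_B = Pa²(a+3b)/L³ = 5·(5/2)²·((5/2)+3·(15/2))/10³ = 25/32 kN
  M_B = -Pa²b/L² = -5·(5/2)²·(15/2)/10² = -75/32 kN·m
Load 4 — point force P=14 kN at a=15/2 m (b=L-a=5/2):
  R_A = Pb²(3a+b)/L³ = 14·(5/2)²·(3·(15/2)+(5/2))/10³ = 35/16 kN
  M_A = Pab²/L² = 14·(15/2)·(5/2)²/10² = 105/16 kN·m
  R_B = Pa²(a+3b)/L³ = 14·(15/2)²·((15/2)+3·(5/2))/10³ = 189/16 kN
  M_B = -Pa²b/L² = -14·(15/2)²·(5/2)/10² = -315/16 kN·m
Superposition: R_A = -299/800 kN, M_A = -1187/480 kN·m, R_B = -4501/800 kN, M_B = 731/160 kN·m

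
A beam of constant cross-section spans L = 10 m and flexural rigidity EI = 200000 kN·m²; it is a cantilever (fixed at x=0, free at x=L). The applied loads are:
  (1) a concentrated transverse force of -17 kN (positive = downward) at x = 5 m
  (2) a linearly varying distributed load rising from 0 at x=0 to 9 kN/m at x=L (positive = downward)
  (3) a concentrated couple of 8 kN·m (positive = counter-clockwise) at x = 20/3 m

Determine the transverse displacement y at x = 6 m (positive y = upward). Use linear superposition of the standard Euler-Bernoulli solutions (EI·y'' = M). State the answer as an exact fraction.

Load 1 — point force P=-17 kN at a=5 m (b=L-a=5):
  y_1 = -Pa²(3x-a)/(6EI)  [x>a] = -(-17)·5²·(3·6-5)/(6·200000) = 221/48000 m
Load 2 — triangular load w₀=9 kN/m (0→w₀ over full span):
  y_2 = (w₀Lx³/12-w₀L²x²/6-w₀x⁵/(120L))/EI = (9·10·6³/12-9·10²·6²/6-9·6⁵/(120·10))/200000 = -47979/2500000 m
Load 3 — applied couple M₀=8 kN·m at a=20/3 m (b=L-a=10/3):
  y_3 = M₀x²/(2EI)  [x≤a] = 8·6²/(2·200000) = 9/12500 m
Superposition: y = Σ y_i = -416023/30000000 m ≈ -0.013867 m

y(6) = -416023/30000000 m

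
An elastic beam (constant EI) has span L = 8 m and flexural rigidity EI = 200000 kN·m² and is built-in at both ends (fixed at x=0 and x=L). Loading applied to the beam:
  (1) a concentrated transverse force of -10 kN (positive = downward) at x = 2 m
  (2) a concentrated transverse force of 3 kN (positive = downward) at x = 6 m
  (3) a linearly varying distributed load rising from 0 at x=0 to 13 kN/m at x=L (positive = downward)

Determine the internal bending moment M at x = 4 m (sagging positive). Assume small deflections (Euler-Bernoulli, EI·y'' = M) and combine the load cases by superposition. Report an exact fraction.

M(4) = 187/12 kN·m

Load 1 — point force P=-10 kN at a=2 m (b=L-a=6):
  M_1 = Pa²(a+3b)(L-x)/L³ - Pa²b/L²  [x>a] = (-10)·2²·(2+3·6)·(8-4)/8³ - (-10)·2²·6/8² = -5/2 kN·m
Load 2 — point force P=3 kN at a=6 m (b=L-a=2):
  M_2 = Pb²(3a+b)x/L³ - Pab²/L²  [x≤a] = 3·2²·(3·6+2)·4/8³ - 3·6·2²/8² = 3/4 kN·m
Load 3 — triangular load w₀=13 kN/m (0→w₀ over full span):
  M_3 = 3w₀Lx/20 - w₀L²/30 - w₀x³/(6L) = 3·13·8·4/20 - 13·8²/30 - 13·4³/(6·8) = 52/3 kN·m
Superposition: M = Σ M_i = 187/12 kN·m ≈ 15.583333 kN·m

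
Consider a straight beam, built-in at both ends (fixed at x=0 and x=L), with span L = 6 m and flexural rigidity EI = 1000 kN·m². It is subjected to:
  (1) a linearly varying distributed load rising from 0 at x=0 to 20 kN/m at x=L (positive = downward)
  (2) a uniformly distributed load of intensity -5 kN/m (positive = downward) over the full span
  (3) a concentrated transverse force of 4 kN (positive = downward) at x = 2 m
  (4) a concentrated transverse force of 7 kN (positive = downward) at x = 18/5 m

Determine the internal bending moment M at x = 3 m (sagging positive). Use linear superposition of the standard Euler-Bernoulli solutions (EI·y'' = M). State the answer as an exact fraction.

Load 1 — triangular load w₀=20 kN/m (0→w₀ over full span):
  M_1 = 3w₀Lx/20 - w₀L²/30 - w₀x³/(6L) = 3·20·6·3/20 - 20·6²/30 - 20·3³/(6·6) = 15 kN·m
Load 2 — uniform load w=-5 kN/m over full span:
  M_2 = wLx/2 - wL²/12 - wx²/2 = (-5)·6·3/2 - (-5)·6²/12 - (-5)·3²/2 = -15/2 kN·m
Load 3 — point force P=4 kN at a=2 m (b=L-a=4):
  M_3 = Pa²(a+3b)(L-x)/L³ - Pa²b/L²  [x>a] = 4·2²·(2+3·4)·(6-3)/6³ - 4·2²·4/6² = 4/3 kN·m
Load 4 — point force P=7 kN at a=18/5 m (b=L-a=12/5):
  M_4 = Pb²(3a+b)x/L³ - Pab²/L²  [x≤a] = 7·(12/5)²·(3·(18/5)+(12/5))·3/6³ - 7·(18/5)·(12/5)²/6² = 84/25 kN·m
Superposition: M = Σ M_i = 1829/150 kN·m ≈ 12.193333 kN·m

M(3) = 1829/150 kN·m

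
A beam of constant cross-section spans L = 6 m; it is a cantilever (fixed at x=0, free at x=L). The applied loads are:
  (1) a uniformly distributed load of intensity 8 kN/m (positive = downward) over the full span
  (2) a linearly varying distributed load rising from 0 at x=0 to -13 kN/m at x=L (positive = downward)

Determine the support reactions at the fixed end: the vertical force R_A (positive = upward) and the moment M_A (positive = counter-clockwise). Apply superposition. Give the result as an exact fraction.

R_A = 9 kN, M_A = -12 kN·m

Load 1 — uniform load w=8 kN/m over full span:
  R_A = wL = 8·6 = 48 kN
  M_A = wL²/2 = 8·6²/2 = 144 kN·m
Load 2 — triangular load w₀=-13 kN/m (0→w₀ over full span):
  R_A = w₀L/2 = (-13)·6/2 = -39 kN
  M_A = w₀L²/3 = (-13)·6²/3 = -156 kN·m
Superposition: R_A = 9 kN, M_A = -12 kN·m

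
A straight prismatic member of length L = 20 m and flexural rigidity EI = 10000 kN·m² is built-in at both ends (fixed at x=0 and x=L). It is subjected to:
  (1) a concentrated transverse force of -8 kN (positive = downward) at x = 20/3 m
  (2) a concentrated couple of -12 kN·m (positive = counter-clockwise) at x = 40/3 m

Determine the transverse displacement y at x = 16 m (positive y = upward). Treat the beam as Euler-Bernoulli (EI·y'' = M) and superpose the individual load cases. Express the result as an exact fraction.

Load 1 — point force P=-8 kN at a=20/3 m (b=L-a=40/3):
  y_1 = -Pa²(L-x)²(3bL-(3b+a)(L-x))/(6L³EI)  [x>a] = -(-8)·(20/3)²·(20-16)²·(3·(40/3)·20-(3·(40/3)+(20/3))·(20-16))/(6·20³·10000) = 368/50625 m
Load 2 — applied couple M₀=-12 kN·m at a=40/3 m (b=L-a=20/3):
  y_2 = (R_Ax³/6 - M_Ax²/2 - M₀(x-a)²/2)/EI  [x>a] with R_A=-4/5, M_A=-4 = ((-4/5)·16³/6 - (-4)·16²/2 - (-12)·(16-(40/3))²/2)/10000 = 8/9375 m
Superposition: y = Σ y_i = 2056/253125 m ≈ 0.008122 m

y(16) = 2056/253125 m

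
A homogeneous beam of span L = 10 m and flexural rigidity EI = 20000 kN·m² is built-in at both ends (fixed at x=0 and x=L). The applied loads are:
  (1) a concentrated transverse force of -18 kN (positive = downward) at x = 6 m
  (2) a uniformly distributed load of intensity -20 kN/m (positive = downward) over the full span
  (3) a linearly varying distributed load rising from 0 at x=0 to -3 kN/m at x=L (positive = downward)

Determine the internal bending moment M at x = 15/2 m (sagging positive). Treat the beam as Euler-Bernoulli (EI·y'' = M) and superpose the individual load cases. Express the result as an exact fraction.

M(15/2) = -64151/2400 kN·m

Load 1 — point force P=-18 kN at a=6 m (b=L-a=4):
  M_1 = Pa²(a+3b)(L-x)/L³ - Pa²b/L²  [x>a] = (-18)·6²·(6+3·4)·(10-(15/2))/10³ - (-18)·6²·4/10² = -81/25 kN·m
Load 2 — uniform load w=-20 kN/m over full span:
  M_2 = wLx/2 - wL²/12 - wx²/2 = (-20)·10·(15/2)/2 - (-20)·10²/12 - (-20)·(15/2)²/2 = -125/6 kN·m
Load 3 — triangular load w₀=-3 kN/m (0→w₀ over full span):
  M_3 = 3w₀Lx/20 - w₀L²/30 - w₀x³/(6L) = 3·(-3)·10·(15/2)/20 - (-3)·10²/30 - (-3)·(15/2)³/(6·10) = -85/32 kN·m
Superposition: M = Σ M_i = -64151/2400 kN·m ≈ -26.729583 kN·m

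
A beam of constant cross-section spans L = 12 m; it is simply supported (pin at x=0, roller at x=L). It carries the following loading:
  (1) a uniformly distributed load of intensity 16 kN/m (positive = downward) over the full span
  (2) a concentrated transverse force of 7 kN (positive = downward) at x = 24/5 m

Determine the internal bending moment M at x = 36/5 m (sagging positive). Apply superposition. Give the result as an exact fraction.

M(36/5) = 7248/25 kN·m

Load 1 — uniform load w=16 kN/m over full span:
  M_1 = wx(L-x)/2 = 16·(36/5)·(12-(36/5))/2 = 6912/25 kN·m
Load 2 — point force P=7 kN at a=24/5 m (b=L-a=36/5):
  M_2 = Pa(L-x)/L  [x>a] = 7·(24/5)·(12-(36/5))/12 = 336/25 kN·m
Superposition: M = Σ M_i = 7248/25 kN·m ≈ 289.920000 kN·m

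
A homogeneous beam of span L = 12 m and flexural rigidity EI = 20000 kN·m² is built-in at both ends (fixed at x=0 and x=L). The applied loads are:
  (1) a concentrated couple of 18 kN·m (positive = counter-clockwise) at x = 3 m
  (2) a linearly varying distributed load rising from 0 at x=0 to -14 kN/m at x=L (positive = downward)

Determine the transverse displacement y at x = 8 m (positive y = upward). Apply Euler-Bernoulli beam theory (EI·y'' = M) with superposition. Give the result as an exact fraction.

y(8) = 15551/900000 m

Load 1 — applied couple M₀=18 kN·m at a=3 m (b=L-a=9):
  y_1 = (R_Ax³/6 - M_Ax²/2 - M₀(x-a)²/2)/EI  [x>a] with R_A=27/16, M_A=-27/8 = ((27/16)·8³/6 - (-27/8)·8²/2 - 18·(8-3)²/2)/20000 = 27/20000 m
Load 2 — triangular load w₀=-14 kN/m (0→w₀ over full span):
  y_2 = -w₀x²(L-x)²(x+2L)/(120LEI) = -(-14)·8²·(12-8)²·(8+2·12)/(120·12·20000) = 448/28125 m
Superposition: y = Σ y_i = 15551/900000 m ≈ 0.017279 m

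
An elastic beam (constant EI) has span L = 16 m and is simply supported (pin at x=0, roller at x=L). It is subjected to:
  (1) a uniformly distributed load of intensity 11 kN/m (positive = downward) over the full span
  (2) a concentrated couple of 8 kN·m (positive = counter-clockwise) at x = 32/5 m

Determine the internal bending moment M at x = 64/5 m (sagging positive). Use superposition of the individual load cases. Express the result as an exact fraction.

Load 1 — uniform load w=11 kN/m over full span:
  M_1 = wx(L-x)/2 = 11·(64/5)·(16-(64/5))/2 = 5632/25 kN·m
Load 2 — applied couple M₀=8 kN·m at a=32/5 m (b=L-a=48/5):
  M_2 = M₀x/L - M₀  [x>a] = 8·(64/5)/16 - 8 = -8/5 kN·m
Superposition: M = Σ M_i = 5592/25 kN·m ≈ 223.680000 kN·m

M(64/5) = 5592/25 kN·m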